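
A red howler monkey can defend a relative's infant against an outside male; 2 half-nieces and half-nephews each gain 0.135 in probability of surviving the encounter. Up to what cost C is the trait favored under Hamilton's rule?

r to a half-niece or half-nephew = 1/8 (half-aunt/uncle↔niece/nephew: one path of length 3: r = (1/2)^3 = 1/8).
Hamilton's rule: n·r·B > C, so the trait is favored while C < n·r·B = 2·0.125·0.135 = 0.03375.

0.03375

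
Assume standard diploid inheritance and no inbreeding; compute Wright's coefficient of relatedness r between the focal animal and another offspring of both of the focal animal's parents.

Each parent–offspring link contributes a factor of 1/2, and independent paths through distinct common ancestors add.
Full sibs share both parents — two paths of length 2: r = 2·(1/2)^2 = 1/2.

0.5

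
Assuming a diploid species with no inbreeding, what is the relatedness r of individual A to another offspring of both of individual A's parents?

Each parent–offspring link contributes a factor of 1/2, and independent paths through distinct common ancestors add.
Full sibs share both parents — two paths of length 2: r = 2·(1/2)^2 = 1/2.

0.5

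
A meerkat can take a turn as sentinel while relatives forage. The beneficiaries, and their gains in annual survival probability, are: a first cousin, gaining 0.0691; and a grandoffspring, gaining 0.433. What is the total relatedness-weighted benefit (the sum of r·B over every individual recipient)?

r to a first cousin = 1/8 (first cousins share one grandparent pair — two paths of length 4: r = 2·(1/2)^4 = 1/8).
r to a grandoffspring = 1/4 (two parent–offspring links: r = (1/2)^2 = 1/4).
Summing one r·B term per recipient: 1·0.125·0.0691 + 1·0.25·0.433 = 0.1168875.

0.1168875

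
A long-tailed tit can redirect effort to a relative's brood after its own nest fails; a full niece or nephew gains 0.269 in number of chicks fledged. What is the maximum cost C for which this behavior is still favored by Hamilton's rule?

0.06725

r to a full niece or nephew = 0.25 (full aunt/uncle↔niece/nephew: two paths of length 3 through the shared grandparent pair: r = 2·(1/2)^3 = 1/4).
Hamilton's rule: n·r·B > C, so the trait is favored while C < n·r·B = 1·0.25·0.269 = 0.06725.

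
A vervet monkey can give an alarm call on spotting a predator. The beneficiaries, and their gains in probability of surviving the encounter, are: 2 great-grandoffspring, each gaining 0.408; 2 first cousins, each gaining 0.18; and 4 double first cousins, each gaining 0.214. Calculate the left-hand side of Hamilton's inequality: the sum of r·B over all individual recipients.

r to a great-grandoffspring = 0.125 (three parent–offspring links: r = (1/2)^3 = 1/8).
r to a first cousin = 1/8 (first cousins share one grandparent pair — two paths of length 4: r = 2·(1/2)^4 = 1/8).
r to a double first cousin = 1/4 (double first cousins share both grandparent pairs — four paths of length 4: r = 4·(1/2)^4 = 1/4).
Summing one r·B term per recipient: 2·0.125·0.408 + 2·0.125·0.18 + 4·0.25·0.214 = 0.361.

0.361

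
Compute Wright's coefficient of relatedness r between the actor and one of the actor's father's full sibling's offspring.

Each parent–offspring link contributes a factor of 1/2, and independent paths through distinct common ancestors add.
First cousins share one grandparent pair — two paths of length 4: r = 2·(1/2)^4 = 1/8.

0.125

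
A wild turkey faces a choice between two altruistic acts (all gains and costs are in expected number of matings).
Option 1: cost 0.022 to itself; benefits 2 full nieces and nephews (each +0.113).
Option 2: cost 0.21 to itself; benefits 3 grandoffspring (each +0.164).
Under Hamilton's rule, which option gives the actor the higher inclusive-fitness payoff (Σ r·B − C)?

Option 1: r to a full niece or nephew = 0.25.
Option 1: Σ r·B − C = (2·0.25·0.113) − 0.022 = 0.0345.
Option 2: r to a grandoffspring = 0.25.
Option 2: Σ r·B − C = (3·0.25·0.164) − 0.21 = -0.087.
Option 1 has the higher net inclusive-fitness payoff.

Option 1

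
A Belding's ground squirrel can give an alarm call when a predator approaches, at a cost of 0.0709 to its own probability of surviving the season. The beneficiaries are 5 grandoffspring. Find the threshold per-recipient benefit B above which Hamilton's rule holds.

r to a grandoffspring = 0.25 (two parent–offspring links: r = (1/2)^2 = 1/4).
Hamilton's rule with n recipients of equal r: n·r·B > C, so B > C/(n·r) = 0.0709/(5·0.25) = 0.0567.

0.0567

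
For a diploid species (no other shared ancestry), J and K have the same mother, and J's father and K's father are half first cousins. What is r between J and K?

0.265625

With two independent routes of shared ancestry, r is the sum of the two contributions.
J and K are related in two ways: half-sibs through their shared mother (r = 1/4) and half second cousins through their fathers (r = 1/64).
r = 1/4 + 1/64 = 17/64 = 0.265625.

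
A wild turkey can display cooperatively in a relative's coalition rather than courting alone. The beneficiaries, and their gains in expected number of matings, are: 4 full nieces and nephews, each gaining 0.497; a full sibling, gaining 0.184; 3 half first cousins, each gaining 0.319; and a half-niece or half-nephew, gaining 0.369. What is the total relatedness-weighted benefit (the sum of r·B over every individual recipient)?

r to a full niece or nephew = 1/4 (full aunt/uncle↔niece/nephew: two paths of length 3 through the shared grandparent pair: r = 2·(1/2)^3 = 1/4).
r to a full sibling = 0.5 (full sibs share both parents — two paths of length 2: r = 2·(1/2)^2 = 1/2).
r to a half first cousin = 0.0625 (half first cousins share one grandparent — one path of length 4: r = (1/2)^4 = 1/16).
r to a half-niece or half-nephew = 1/8 (half-aunt/uncle↔niece/nephew: one path of length 3: r = (1/2)^3 = 1/8).
Summing one r·B term per recipient: 4·0.25·0.497 + 1·0.5·0.184 + 3·0.0625·0.319 + 1·0.125·0.369 = 0.6949375.

0.6949375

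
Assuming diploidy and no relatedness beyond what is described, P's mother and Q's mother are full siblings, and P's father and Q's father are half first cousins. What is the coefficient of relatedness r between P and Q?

0.140625

Relatedness sums over independent paths through distinct common ancestors.
P and Q are related in two ways: first cousins through their mothers (r = 1/8) and half second cousins through their fathers (r = 1/64).
r = 1/8 + 1/64 = 9/64 = 0.140625.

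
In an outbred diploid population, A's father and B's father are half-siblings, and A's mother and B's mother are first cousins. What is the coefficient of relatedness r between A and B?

With two independent routes of shared ancestry, r is the sum of the two contributions.
A and B are related in two ways: half first cousins through their fathers (r = 1/16) and second cousins through their mothers (r = 1/32).
r = 1/16 + 1/32 = 3/32 = 0.09375.

0.09375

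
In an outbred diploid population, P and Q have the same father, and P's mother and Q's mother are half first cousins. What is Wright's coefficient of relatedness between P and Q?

Relatedness sums over independent paths through distinct common ancestors.
P and Q are related in two ways: half-sibs through their shared father (r = 1/4) and half second cousins through their mothers (r = 1/64).
r = 1/4 + 1/64 = 0.265625.

0.265625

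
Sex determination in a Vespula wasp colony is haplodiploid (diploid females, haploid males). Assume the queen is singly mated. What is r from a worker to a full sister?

Haplodiploid full sisters inherit their father's entire haploid genome identically (contributing 1/2) and on average half of their mother's contribution (1/2 · 1/2 = 1/4); r = 1/2 + 1/4 = 3/4.

0.75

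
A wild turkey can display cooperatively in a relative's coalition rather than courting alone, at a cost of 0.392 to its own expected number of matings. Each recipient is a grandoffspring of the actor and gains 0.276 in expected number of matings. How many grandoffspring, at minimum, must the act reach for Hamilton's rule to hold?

r to a grandoffspring = 0.25 (two parent–offspring links: r = (1/2)^2 = 1/4).
Hamilton's rule: n·r·B > C  ⇒  n > C/(r·B) = 0.392/(0.25·0.276) = 5.681.
The smallest integer exceeding 5.681 is 6.

6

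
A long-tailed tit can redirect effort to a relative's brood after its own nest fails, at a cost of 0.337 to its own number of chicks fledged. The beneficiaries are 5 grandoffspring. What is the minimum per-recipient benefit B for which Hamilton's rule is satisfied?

r to a grandoffspring = 0.25 (two parent–offspring links: r = (1/2)^2 = 1/4).
Hamilton's rule with n recipients of equal r: n·r·B > C, so B > C/(n·r) = 0.337/(5·0.25) = 0.2696.

0.2696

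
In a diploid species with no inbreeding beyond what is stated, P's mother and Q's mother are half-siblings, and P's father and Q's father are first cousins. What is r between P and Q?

Relatedness sums over independent paths through distinct common ancestors.
P and Q are related in two ways: half first cousins through their mothers (r = 1/16) and second cousins through their fathers (r = 1/32).
r = 1/16 + 1/32 = 3/32 = 0.09375.

0.09375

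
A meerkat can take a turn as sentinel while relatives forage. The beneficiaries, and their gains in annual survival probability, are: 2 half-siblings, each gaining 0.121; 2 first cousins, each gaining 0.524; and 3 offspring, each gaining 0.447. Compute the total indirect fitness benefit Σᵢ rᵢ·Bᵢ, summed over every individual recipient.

r to a half-sibling = 1/4 (half-sibs share one parent — one path of length 2: r = (1/2)^2 = 1/4).
r to a first cousin = 1/8 (first cousins share one grandparent pair — two paths of length 4: r = 2·(1/2)^4 = 1/8).
r to an offspring = 1/2 (one parent–offspring link: r = (1/2)^1 = 1/2).
Summing one r·B term per recipient: 2·0.25·0.121 + 2·0.125·0.524 + 3·0.5·0.447 = 0.862.

0.862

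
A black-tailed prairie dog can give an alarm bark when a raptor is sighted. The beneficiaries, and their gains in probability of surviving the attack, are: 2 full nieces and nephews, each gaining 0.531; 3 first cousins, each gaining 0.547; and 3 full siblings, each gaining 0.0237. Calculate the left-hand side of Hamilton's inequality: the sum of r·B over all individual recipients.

r to a full niece or nephew = 0.25 (full aunt/uncle↔niece/nephew: two paths of length 3 through the shared grandparent pair: r = 2·(1/2)^3 = 1/4).
r to a first cousin = 0.125 (first cousins share one grandparent pair — two paths of length 4: r = 2·(1/2)^4 = 1/8).
r to a full sibling = 0.5 (full sibs share both parents — two paths of length 2: r = 2·(1/2)^2 = 1/2).
Summing one r·B term per recipient: 2·0.25·0.531 + 3·0.125·0.547 + 3·0.5·0.0237 = 0.506175.

0.506175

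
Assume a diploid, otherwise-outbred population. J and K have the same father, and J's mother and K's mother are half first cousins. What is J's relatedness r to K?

0.265625

Relatedness sums over independent paths through distinct common ancestors.
J and K are related in two ways: half-sibs through their shared father (r = 1/4) and half second cousins through their mothers (r = 1/64).
r = 1/4 + 1/64 = 0.265625.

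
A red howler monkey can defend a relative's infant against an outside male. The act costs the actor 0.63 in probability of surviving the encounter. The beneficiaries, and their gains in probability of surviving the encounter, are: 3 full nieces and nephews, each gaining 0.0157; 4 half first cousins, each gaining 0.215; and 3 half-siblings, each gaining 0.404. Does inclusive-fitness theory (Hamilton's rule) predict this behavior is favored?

No

Hamilton's rule: the trait is favored when the sum of r·B over every recipient exceeds the actor's cost C.
r to a full niece or nephew = 1/4 (full aunt/uncle↔niece/nephew: two paths of length 3 through the shared grandparent pair: r = 2·(1/2)^3 = 1/4).
r to a half first cousin = 1/16 (half first cousins share one grandparent — one path of length 4: r = (1/2)^4 = 1/16).
r to a half-sibling = 0.25 (half-sibs share one parent — one path of length 2: r = (1/2)^2 = 1/4).
Summing one r·B term per recipient: 3·0.25·0.0157 + 4·0.0625·0.215 + 3·0.25·0.404 = 0.368525.
0.368525 < 0.63: the indirect benefit is less than the cost.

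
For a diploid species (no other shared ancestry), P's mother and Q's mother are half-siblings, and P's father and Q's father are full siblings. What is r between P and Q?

Relatedness sums over independent paths through distinct common ancestors.
P and Q are related in two ways: half first cousins through their mothers (r = 1/16) and first cousins through their fathers (r = 1/8).
r = 1/16 + 1/8 = 0.1875.

0.1875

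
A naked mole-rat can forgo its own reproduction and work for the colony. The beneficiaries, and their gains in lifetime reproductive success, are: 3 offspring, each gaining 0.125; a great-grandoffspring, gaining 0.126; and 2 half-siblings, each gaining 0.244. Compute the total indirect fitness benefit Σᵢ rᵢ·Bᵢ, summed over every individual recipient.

0.32525

r to an offspring = 0.5 (one parent–offspring link: r = (1/2)^1 = 1/2).
r to a great-grandoffspring = 0.125 (three parent–offspring links: r = (1/2)^3 = 1/8).
r to a half-sibling = 1/4 (half-sibs share one parent — one path of length 2: r = (1/2)^2 = 1/4).
Summing one r·B term per recipient: 3·0.5·0.125 + 1·0.125·0.126 + 2·0.25·0.244 = 0.32525.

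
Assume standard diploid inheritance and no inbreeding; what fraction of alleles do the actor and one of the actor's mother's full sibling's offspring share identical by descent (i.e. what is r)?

0.125

Each parent–offspring link contributes a factor of 1/2, and independent paths through distinct common ancestors add.
First cousins share one grandparent pair — two paths of length 4: r = 2·(1/2)^4 = 1/8.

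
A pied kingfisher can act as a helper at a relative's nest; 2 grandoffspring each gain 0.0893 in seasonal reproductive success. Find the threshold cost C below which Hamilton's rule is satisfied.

r to a grandoffspring = 1/4 (two parent–offspring links: r = (1/2)^2 = 1/4).
Hamilton's rule: n·r·B > C, so the trait is favored while C < n·r·B = 2·0.25·0.0893 = 0.04465.

0.04465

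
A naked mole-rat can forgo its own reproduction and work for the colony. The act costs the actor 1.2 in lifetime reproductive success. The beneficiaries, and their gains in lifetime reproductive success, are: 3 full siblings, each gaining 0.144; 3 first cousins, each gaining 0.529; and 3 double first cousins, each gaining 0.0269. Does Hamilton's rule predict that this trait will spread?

Hamilton's rule: the trait is favored when the sum of r·B over every recipient exceeds the actor's cost C.
r to a full sibling = 0.5 (full sibs share both parents — two paths of length 2: r = 2·(1/2)^2 = 1/2).
r to a first cousin = 0.125 (first cousins share one grandparent pair — two paths of length 4: r = 2·(1/2)^4 = 1/8).
r to a double first cousin = 1/4 (double first cousins share both grandparent pairs — four paths of length 4: r = 4·(1/2)^4 = 1/4).
Summing one r·B term per recipient: 3·0.5·0.144 + 3·0.125·0.529 + 3·0.25·0.0269 = 0.43455.
0.43455 < 1.2: the indirect benefit is less than the cost.

No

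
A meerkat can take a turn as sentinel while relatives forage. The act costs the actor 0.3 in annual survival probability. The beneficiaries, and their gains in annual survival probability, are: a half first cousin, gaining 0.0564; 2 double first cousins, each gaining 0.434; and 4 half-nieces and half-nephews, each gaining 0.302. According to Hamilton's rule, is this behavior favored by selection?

Yes

Hamilton's rule: the trait is favored when the sum of r·B over every recipient exceeds the actor's cost C.
r to a half first cousin = 0.0625 (half first cousins share one grandparent — one path of length 4: r = (1/2)^4 = 1/16).
r to a double first cousin = 1/4 (double first cousins share both grandparent pairs — four paths of length 4: r = 4·(1/2)^4 = 1/4).
r to a half-niece or half-nephew = 0.125 (half-aunt/uncle↔niece/nephew: one path of length 3: r = (1/2)^3 = 1/8).
Summing one r·B term per recipient: 1·0.0625·0.0564 + 2·0.25·0.434 + 4·0.125·0.302 = 0.371525.
0.371525 > 0.3: the indirect benefit exceeds the cost.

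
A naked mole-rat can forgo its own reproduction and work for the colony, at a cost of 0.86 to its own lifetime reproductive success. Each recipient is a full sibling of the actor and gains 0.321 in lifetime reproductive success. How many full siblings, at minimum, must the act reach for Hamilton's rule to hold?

r to a full sibling = 0.5 (full sibs share both parents — two paths of length 2: r = 2·(1/2)^2 = 1/2).
Hamilton's rule: n·r·B > C  ⇒  n > C/(r·B) = 0.86/(0.5·0.321) = 5.358.
The smallest integer exceeding 5.358 is 6.

6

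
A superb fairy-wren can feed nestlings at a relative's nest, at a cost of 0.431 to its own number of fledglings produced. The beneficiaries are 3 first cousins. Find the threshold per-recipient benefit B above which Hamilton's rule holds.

r to a first cousin = 0.125 (first cousins share one grandparent pair — two paths of length 4: r = 2·(1/2)^4 = 1/8).
Hamilton's rule with n recipients of equal r: n·r·B > C, so B > C/(n·r) = 0.431/(3·0.125) = 1.1493.

1.1493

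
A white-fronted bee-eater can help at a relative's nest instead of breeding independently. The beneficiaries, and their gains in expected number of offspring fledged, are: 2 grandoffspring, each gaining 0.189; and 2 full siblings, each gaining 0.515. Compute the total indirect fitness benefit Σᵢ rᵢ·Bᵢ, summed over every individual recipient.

0.6095

r to a grandoffspring = 0.25 (two parent–offspring links: r = (1/2)^2 = 1/4).
r to a full sibling = 0.5 (full sibs share both parents — two paths of length 2: r = 2·(1/2)^2 = 1/2).
Summing one r·B term per recipient: 2·0.25·0.189 + 2·0.5·0.515 = 0.6095.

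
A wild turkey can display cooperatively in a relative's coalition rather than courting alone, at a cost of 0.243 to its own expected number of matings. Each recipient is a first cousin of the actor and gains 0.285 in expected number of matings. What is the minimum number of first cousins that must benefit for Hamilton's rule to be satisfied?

r to a first cousin = 1/8 (first cousins share one grandparent pair — two paths of length 4: r = 2·(1/2)^4 = 1/8).
Hamilton's rule: n·r·B > C  ⇒  n > C/(r·B) = 0.243/(0.125·0.285) = 6.821.
The smallest integer exceeding 6.821 is 7.

7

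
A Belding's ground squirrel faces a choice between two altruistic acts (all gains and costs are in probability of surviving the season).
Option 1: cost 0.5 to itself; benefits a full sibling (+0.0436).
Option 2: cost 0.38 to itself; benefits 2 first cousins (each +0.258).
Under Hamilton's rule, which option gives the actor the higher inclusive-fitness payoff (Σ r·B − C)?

Option 2

Option 1: r to a full sibling = 0.5.
Option 1: Σ r·B − C = (1·0.5·0.0436) − 0.5 = -0.4782.
Option 2: r to a first cousin = 0.125.
Option 2: Σ r·B − C = (2·0.125·0.258) − 0.38 = -0.3155.
Option 2 has the higher net inclusive-fitness payoff.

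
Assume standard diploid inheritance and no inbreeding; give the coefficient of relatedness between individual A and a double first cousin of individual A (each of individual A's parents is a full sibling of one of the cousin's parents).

0.25

Each parent–offspring link contributes a factor of 1/2, and independent paths through distinct common ancestors add.
Double first cousins share both grandparent pairs — four paths of length 4: r = 4·(1/2)^4 = 1/4.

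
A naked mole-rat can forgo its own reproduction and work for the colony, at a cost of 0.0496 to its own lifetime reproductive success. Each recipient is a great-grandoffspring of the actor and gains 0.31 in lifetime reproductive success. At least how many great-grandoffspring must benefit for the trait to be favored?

2

r to a great-grandoffspring = 1/8 (three parent–offspring links: r = (1/2)^3 = 1/8).
Hamilton's rule: n·r·B > C  ⇒  n > C/(r·B) = 0.0496/(0.125·0.31) = 1.28.
The smallest integer exceeding 1.28 is 2.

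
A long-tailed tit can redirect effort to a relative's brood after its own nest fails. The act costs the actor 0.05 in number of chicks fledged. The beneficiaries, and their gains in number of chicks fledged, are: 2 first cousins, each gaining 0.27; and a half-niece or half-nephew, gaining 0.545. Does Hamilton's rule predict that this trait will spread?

Hamilton's rule: the trait is favored when the sum of r·B over every recipient exceeds the actor's cost C.
r to a first cousin = 0.125 (first cousins share one grandparent pair — two paths of length 4: r = 2·(1/2)^4 = 1/8).
r to a half-niece or half-nephew = 0.125 (half-aunt/uncle↔niece/nephew: one path of length 3: r = (1/2)^3 = 1/8).
Summing one r·B term per recipient: 2·0.125·0.27 + 1·0.125·0.545 = 0.135625.
0.135625 > 0.05: the indirect benefit exceeds the cost.

Yes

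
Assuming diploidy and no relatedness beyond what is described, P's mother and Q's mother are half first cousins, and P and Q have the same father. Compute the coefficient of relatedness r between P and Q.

Independent pedigree routes through distinct common ancestors add.
P and Q are related in two ways: half second cousins through their mothers (r = 1/64) and half-sibs through their shared father (r = 1/4).
r = 1/64 + 1/4 = 0.265625.

0.265625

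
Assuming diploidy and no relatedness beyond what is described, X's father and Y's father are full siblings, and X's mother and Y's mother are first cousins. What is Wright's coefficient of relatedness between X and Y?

0.15625

Relatedness sums over independent paths through distinct common ancestors.
X and Y are related in two ways: first cousins through their fathers (r = 1/8) and second cousins through their mothers (r = 1/32).
r = 1/8 + 1/32 = 5/32 = 0.15625.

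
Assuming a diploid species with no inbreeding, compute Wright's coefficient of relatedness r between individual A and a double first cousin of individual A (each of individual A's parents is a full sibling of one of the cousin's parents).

0.25

Each parent–offspring link contributes a factor of 1/2, and independent paths through distinct common ancestors add.
Double first cousins share both grandparent pairs — four paths of length 4: r = 4·(1/2)^4 = 1/4.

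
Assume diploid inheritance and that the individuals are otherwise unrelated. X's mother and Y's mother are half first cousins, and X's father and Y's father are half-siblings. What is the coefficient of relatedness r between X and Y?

0.078125

Wright's path rule: contributions from independent ancestry routes add.
X and Y are related in two ways: half second cousins through their mothers (r = 1/64) and half first cousins through their fathers (r = 1/16).
r = 1/64 + 1/16 = 5/64 = 0.078125.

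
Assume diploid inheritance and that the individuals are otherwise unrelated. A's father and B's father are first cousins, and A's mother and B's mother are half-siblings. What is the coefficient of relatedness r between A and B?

0.09375

With two independent routes of shared ancestry, r is the sum of the two contributions.
A and B are related in two ways: second cousins through their fathers (r = 1/32) and half first cousins through their mothers (r = 1/16).
r = 1/32 + 1/16 = 0.09375.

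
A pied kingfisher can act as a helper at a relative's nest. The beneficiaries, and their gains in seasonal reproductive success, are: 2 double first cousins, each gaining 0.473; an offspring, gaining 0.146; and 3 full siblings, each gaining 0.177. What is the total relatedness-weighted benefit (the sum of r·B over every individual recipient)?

0.575

r to a double first cousin = 0.25 (double first cousins share both grandparent pairs — four paths of length 4: r = 4·(1/2)^4 = 1/4).
r to an offspring = 0.5 (one parent–offspring link: r = (1/2)^1 = 1/2).
r to a full sibling = 0.5 (full sibs share both parents — two paths of length 2: r = 2·(1/2)^2 = 1/2).
Summing one r·B term per recipient: 2·0.25·0.473 + 1·0.5·0.146 + 3·0.5·0.177 = 0.575.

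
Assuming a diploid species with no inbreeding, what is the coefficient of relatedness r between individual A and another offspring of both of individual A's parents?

0.5

Each parent–offspring link contributes a factor of 1/2, and independent paths through distinct common ancestors add.
Full sibs share both parents — two paths of length 2: r = 2·(1/2)^2 = 1/2.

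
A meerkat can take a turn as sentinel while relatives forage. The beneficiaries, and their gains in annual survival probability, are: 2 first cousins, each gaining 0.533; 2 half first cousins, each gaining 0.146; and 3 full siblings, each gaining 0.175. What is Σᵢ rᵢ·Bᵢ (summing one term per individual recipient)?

0.414

r to a first cousin = 0.125 (first cousins share one grandparent pair — two paths of length 4: r = 2·(1/2)^4 = 1/8).
r to a half first cousin = 1/16 (half first cousins share one grandparent — one path of length 4: r = (1/2)^4 = 1/16).
r to a full sibling = 1/2 (full sibs share both parents — two paths of length 2: r = 2·(1/2)^2 = 1/2).
Summing one r·B term per recipient: 2·0.125·0.533 + 2·0.0625·0.146 + 3·0.5·0.175 = 0.414.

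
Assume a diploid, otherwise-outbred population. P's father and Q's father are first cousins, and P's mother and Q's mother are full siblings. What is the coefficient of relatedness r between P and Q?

Independent pedigree routes through distinct common ancestors add.
P and Q are related in two ways: second cousins through their fathers (r = 1/32) and first cousins through their mothers (r = 1/8).
r = 1/32 + 1/8 = 5/32 = 0.15625.

0.15625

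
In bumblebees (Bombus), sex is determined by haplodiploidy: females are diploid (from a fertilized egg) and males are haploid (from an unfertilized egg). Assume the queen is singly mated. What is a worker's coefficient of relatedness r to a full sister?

Haplodiploid full sisters inherit their father's entire haploid genome identically (contributing 1/2) and on average half of their mother's contribution (1/2 · 1/2 = 1/4); r = 1/2 + 1/4 = 3/4.

0.75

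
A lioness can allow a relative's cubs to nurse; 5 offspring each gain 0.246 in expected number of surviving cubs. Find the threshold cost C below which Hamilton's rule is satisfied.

r to an offspring = 1/2 (one parent–offspring link: r = (1/2)^1 = 1/2).
Hamilton's rule: n·r·B > C, so the trait is favored while C < n·r·B = 5·0.5·0.246 = 0.615.

0.615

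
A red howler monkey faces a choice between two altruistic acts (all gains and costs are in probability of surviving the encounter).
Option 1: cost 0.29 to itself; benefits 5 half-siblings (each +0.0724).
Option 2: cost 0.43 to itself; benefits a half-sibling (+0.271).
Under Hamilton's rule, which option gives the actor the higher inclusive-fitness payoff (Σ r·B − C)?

Option 1

Option 1: r to a half-sibling = 0.25.
Option 1: Σ r·B − C = (5·0.25·0.0724) − 0.29 = -0.1995.
Option 2: r to a half-sibling = 0.25.
Option 2: Σ r·B − C = (1·0.25·0.271) − 0.43 = -0.36225.
Option 1 has the higher net inclusive-fitness payoff.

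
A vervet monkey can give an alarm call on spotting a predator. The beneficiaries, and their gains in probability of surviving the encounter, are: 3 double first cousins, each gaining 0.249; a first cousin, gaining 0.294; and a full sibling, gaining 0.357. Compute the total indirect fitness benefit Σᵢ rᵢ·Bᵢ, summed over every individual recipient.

0.402

r to a double first cousin = 0.25 (double first cousins share both grandparent pairs — four paths of length 4: r = 4·(1/2)^4 = 1/4).
r to a first cousin = 0.125 (first cousins share one grandparent pair — two paths of length 4: r = 2·(1/2)^4 = 1/8).
r to a full sibling = 1/2 (full sibs share both parents — two paths of length 2: r = 2·(1/2)^2 = 1/2).
Summing one r·B term per recipient: 3·0.25·0.249 + 1·0.125·0.294 + 1·0.5·0.357 = 0.402.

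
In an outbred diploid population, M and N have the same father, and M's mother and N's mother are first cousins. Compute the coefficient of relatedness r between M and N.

0.28125

Relatedness sums over independent paths through distinct common ancestors.
M and N are related in two ways: half-sibs through their shared father (r = 1/4) and second cousins through their mothers (r = 1/32).
r = 1/4 + 1/32 = 9/32 = 0.28125.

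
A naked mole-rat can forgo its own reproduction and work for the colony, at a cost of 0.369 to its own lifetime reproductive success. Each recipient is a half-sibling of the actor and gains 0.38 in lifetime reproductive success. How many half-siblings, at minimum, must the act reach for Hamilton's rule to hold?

r to a half-sibling = 0.25 (half-sibs share one parent — one path of length 2: r = (1/2)^2 = 1/4).
Hamilton's rule: n·r·B > C  ⇒  n > C/(r·B) = 0.369/(0.25·0.38) = 3.884.
The smallest integer exceeding 3.884 is 4.

4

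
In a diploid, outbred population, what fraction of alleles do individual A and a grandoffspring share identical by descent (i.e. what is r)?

Two parent–offspring links: r = (1/2)^2 = 1/4.

0.25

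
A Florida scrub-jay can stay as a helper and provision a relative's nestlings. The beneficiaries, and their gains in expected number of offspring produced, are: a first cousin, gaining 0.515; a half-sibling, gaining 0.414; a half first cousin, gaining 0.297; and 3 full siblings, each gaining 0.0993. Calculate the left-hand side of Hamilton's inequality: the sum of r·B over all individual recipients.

0.3353875

r to a first cousin = 1/8 (first cousins share one grandparent pair — two paths of length 4: r = 2·(1/2)^4 = 1/8).
r to a half-sibling = 1/4 (half-sibs share one parent — one path of length 2: r = (1/2)^2 = 1/4).
r to a half first cousin = 0.0625 (half first cousins share one grandparent — one path of length 4: r = (1/2)^4 = 1/16).
r to a full sibling = 1/2 (full sibs share both parents — two paths of length 2: r = 2·(1/2)^2 = 1/2).
Summing one r·B term per recipient: 1·0.125·0.515 + 1·0.25·0.414 + 1·0.0625·0.297 + 3·0.5·0.0993 = 0.3353875.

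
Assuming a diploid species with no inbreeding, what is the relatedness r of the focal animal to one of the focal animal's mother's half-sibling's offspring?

0.0625

Each parent–offspring link contributes a factor of 1/2, and independent paths through distinct common ancestors add.
Half first cousins share one grandparent — one path of length 4: r = (1/2)^4 = 1/16.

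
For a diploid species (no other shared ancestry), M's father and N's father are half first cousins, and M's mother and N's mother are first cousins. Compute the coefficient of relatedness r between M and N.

0.046875

Wright's path rule: contributions from independent ancestry routes add.
M and N are related in two ways: half second cousins through their fathers (r = 1/64) and second cousins through their mothers (r = 1/32).
r = 1/64 + 1/32 = 0.046875.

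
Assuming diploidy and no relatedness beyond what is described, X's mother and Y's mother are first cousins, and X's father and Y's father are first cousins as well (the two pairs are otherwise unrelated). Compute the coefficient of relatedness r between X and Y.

With two independent routes of shared ancestry, r is the sum of the two contributions.
X and Y are related in two ways: second cousins through their mothers (r = 1/32) and second cousins through their fathers (r = 1/32).
r = 1/32 + 1/32 = 0.0625.

0.0625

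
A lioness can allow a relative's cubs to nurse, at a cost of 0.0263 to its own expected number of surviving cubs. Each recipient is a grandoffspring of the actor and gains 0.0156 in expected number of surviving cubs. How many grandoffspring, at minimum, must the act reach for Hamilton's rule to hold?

7

r to a grandoffspring = 1/4 (two parent–offspring links: r = (1/2)^2 = 1/4).
Hamilton's rule: n·r·B > C  ⇒  n > C/(r·B) = 0.0263/(0.25·0.0156) = 6.744.
The smallest integer exceeding 6.744 is 7.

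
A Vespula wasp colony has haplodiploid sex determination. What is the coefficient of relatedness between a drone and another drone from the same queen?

0.5

Haploid brothers each carry a random half of the queen's diploid genome, so on average they share half: r = 1/2.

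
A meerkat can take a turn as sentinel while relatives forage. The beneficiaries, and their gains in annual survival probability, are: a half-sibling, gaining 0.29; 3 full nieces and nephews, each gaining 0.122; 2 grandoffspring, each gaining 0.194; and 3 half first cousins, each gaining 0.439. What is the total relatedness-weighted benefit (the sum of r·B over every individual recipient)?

r to a half-sibling = 0.25 (half-sibs share one parent — one path of length 2: r = (1/2)^2 = 1/4).
r to a full niece or nephew = 1/4 (full aunt/uncle↔niece/nephew: two paths of length 3 through the shared grandparent pair: r = 2·(1/2)^3 = 1/4).
r to a grandoffspring = 1/4 (two parent–offspring links: r = (1/2)^2 = 1/4).
r to a half first cousin = 1/16 (half first cousins share one grandparent — one path of length 4: r = (1/2)^4 = 1/16).
Summing one r·B term per recipient: 1·0.25·0.29 + 3·0.25·0.122 + 2·0.25·0.194 + 3·0.0625·0.439 = 0.3433125.

0.3433125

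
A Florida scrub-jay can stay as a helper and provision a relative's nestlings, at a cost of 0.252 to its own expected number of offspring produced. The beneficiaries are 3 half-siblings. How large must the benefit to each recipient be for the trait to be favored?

r to a half-sibling = 1/4 (half-sibs share one parent — one path of length 2: r = (1/2)^2 = 1/4).
Hamilton's rule with n recipients of equal r: n·r·B > C, so B > C/(n·r) = 0.252/(3·0.25) = 0.336.

0.336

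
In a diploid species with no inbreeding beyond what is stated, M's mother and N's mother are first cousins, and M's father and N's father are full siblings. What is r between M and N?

Relatedness sums over independent paths through distinct common ancestors.
M and N are related in two ways: second cousins through their mothers (r = 1/32) and first cousins through their fathers (r = 1/8).
r = 1/32 + 1/8 = 0.15625.

0.15625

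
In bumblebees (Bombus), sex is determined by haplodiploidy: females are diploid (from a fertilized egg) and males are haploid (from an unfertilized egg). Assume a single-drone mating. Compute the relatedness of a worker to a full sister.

Haplodiploid full sisters inherit their father's entire haploid genome identically (contributing 1/2) and on average half of their mother's contribution (1/2 · 1/2 = 1/4); r = 1/2 + 1/4 = 3/4.

0.75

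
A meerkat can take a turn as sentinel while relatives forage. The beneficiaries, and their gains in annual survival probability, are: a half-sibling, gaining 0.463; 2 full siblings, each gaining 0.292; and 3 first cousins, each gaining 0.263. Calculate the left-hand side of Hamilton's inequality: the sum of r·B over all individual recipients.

0.506375

r to a half-sibling = 1/4 (half-sibs share one parent — one path of length 2: r = (1/2)^2 = 1/4).
r to a full sibling = 0.5 (full sibs share both parents — two paths of length 2: r = 2·(1/2)^2 = 1/2).
r to a first cousin = 1/8 (first cousins share one grandparent pair — two paths of length 4: r = 2·(1/2)^4 = 1/8).
Summing one r·B term per recipient: 1·0.25·0.463 + 2·0.5·0.292 + 3·0.125·0.263 = 0.506375.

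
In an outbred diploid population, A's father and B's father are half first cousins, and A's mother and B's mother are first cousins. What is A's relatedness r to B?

0.046875

With two independent routes of shared ancestry, r is the sum of the two contributions.
A and B are related in two ways: half second cousins through their fathers (r = 1/64) and second cousins through their mothers (r = 1/32).
r = 1/64 + 1/32 = 0.046875.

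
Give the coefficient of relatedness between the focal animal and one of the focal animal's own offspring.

Each parent–offspring link contributes a factor of 1/2, and independent paths through distinct common ancestors add.
One parent–offspring link: r = (1/2)^1 = 1/2.

0.5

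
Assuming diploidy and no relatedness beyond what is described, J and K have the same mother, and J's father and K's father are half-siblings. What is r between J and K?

Wright's path rule: contributions from independent ancestry routes add.
J and K are related in two ways: half-sibs through their shared mother (r = 1/4) and half first cousins through their fathers (r = 1/16).
r = 1/4 + 1/16 = 0.3125.

0.3125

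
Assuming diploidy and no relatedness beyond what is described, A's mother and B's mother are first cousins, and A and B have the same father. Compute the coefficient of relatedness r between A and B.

With two independent routes of shared ancestry, r is the sum of the two contributions.
A and B are related in two ways: second cousins through their mothers (r = 1/32) and half-sibs through their shared father (r = 1/4).
r = 1/32 + 1/4 = 0.28125.

0.28125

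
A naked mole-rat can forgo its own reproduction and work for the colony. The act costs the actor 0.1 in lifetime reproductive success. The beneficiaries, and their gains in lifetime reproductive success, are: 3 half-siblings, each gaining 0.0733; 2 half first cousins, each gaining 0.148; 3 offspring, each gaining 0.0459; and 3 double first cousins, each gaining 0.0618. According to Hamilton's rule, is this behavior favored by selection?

Yes

Hamilton's rule: the trait is favored when the sum of r·B over every recipient exceeds the actor's cost C.
r to a half-sibling = 1/4 (half-sibs share one parent — one path of length 2: r = (1/2)^2 = 1/4).
r to a half first cousin = 0.0625 (half first cousins share one grandparent — one path of length 4: r = (1/2)^4 = 1/16).
r to an offspring = 1/2 (one parent–offspring link: r = (1/2)^1 = 1/2).
r to a double first cousin = 1/4 (double first cousins share both grandparent pairs — four paths of length 4: r = 4·(1/2)^4 = 1/4).
Summing one r·B term per recipient: 3·0.25·0.0733 + 2·0.0625·0.148 + 3·0.5·0.0459 + 3·0.25·0.0618 = 0.188675.
0.188675 > 0.1: the indirect benefit exceeds the cost.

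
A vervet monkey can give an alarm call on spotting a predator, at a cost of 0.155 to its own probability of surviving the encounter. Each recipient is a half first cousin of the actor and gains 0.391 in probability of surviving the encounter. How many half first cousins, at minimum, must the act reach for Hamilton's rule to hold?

r to a half first cousin = 1/16 (half first cousins share one grandparent — one path of length 4: r = (1/2)^4 = 1/16).
Hamilton's rule: n·r·B > C  ⇒  n > C/(r·B) = 0.155/(0.0625·0.391) = 6.343.
The smallest integer exceeding 6.343 is 7.

7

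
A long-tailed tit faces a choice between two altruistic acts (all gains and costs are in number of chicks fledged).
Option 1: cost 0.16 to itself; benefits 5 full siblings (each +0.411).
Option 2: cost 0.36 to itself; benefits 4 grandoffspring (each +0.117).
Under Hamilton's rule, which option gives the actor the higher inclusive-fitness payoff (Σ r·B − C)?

Option 1

Option 1: r to a full sibling = 0.5.
Option 1: Σ r·B − C = (5·0.5·0.411) − 0.16 = 0.8675.
Option 2: r to a grandoffspring = 0.25.
Option 2: Σ r·B − C = (4·0.25·0.117) − 0.36 = -0.243.
Option 1 has the higher net inclusive-fitness payoff.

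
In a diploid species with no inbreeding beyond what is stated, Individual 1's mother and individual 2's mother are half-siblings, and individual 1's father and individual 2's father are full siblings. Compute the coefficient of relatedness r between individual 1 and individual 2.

Wright's path rule: contributions from independent ancestry routes add.
Individual 1 and individual 2 are related in two ways: half first cousins through their mothers (r = 1/16) and first cousins through their fathers (r = 1/8).
r = 1/16 + 1/8 = 0.1875.

0.1875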